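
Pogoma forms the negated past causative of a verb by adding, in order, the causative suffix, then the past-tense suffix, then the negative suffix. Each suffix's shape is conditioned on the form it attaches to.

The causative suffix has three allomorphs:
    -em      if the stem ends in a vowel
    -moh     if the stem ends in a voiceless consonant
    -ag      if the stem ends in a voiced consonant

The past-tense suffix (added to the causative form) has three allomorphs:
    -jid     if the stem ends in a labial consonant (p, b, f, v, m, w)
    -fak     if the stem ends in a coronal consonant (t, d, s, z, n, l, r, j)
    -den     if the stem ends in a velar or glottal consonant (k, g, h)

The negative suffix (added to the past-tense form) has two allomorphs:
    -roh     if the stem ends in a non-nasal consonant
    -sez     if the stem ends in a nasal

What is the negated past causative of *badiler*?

badileragdensez

*badiler*: final sound = /r/, a voiced consonant → -ag → *badilerag*.
The causative form *badilerag*: final consonant = /g/, velar/glottal → -den → *badileragden*.
The past-tense form *badileragden*: final consonant = /n/, a nasal → -sez → *badileragdensez*.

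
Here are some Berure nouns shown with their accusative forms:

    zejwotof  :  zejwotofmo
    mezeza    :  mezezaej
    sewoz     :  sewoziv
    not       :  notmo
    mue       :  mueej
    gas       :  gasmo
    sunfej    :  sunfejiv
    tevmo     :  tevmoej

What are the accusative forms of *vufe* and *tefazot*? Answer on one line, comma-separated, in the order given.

vufeej, tefazotmo

The alternation tracks the final sound of the stem — -mo when the stem ends in a voiceless consonant (*zejwotof*, *not*, *gas*); -iv when the stem ends in a voiced consonant (*sewoz*, *sunfej*); -ej when the stem ends in a vowel (*mezeza*, *mue*, *tevmo*).
Since the final sound of *vufe* is /e/ (a vowel), it takes -ej, giving *vufeej*.
The final sound of *tefazot* is /t/, which is a voiceless consonant, so the suffix is -mo, giving *tefazotmo*.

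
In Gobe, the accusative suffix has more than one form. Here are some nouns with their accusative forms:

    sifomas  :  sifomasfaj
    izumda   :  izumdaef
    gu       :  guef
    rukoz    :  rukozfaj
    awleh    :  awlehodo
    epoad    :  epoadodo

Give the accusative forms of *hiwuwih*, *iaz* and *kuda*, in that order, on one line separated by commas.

hiwuwihodo, iazfaj, kudaef

Looking at the final sound of each stem: -faj when the stem ends in a sibilant (*sifomas*, *rukoz*); -odo when the stem ends in a non-sibilant consonant (*awleh*, *epoad*); -ef when the stem ends in a vowel (*izumda*, *gu*).
The final sound of *hiwuwih* is /h/, which is a non-sibilant consonant, so the suffix is -odo, giving *hiwuwihodo*.
*iaz* — final sound /z/ (a sibilant) → -faj → *iazfaj*.
*kuda*: final sound = /a/, a vowel → -ef → *kudaef*.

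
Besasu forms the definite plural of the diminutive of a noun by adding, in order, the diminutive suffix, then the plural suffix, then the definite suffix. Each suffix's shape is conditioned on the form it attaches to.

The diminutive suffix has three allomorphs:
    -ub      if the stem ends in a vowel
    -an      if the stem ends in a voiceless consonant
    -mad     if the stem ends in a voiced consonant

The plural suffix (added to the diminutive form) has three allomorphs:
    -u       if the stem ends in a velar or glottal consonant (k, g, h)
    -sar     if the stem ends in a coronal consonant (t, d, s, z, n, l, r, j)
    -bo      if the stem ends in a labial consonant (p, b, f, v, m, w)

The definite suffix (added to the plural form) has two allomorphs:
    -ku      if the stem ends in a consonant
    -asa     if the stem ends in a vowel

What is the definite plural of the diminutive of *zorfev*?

The final sound of *zorfev* is /v/, which is a voiced consonant, so the diminutive suffix is -mad, giving *zorfevmad*.
The diminutive form *zorfevmad*: final consonant = /d/, coronal → -sar → *zorfevmadsar*.
Since the final sound of the plural form *zorfevmadsar* is /r/ (a consonant), it takes -ku, giving *zorfevmadsarku*.

zorfevmadsarku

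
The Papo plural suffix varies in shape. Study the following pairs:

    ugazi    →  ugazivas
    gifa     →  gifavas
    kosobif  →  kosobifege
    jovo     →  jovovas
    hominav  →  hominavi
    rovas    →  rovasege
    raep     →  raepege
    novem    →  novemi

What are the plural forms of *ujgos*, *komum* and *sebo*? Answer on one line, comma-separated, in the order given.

ujgosege, komumi, sebovas

The suffix is conditioned by the final sound: -ege when the stem ends in a voiceless consonant (*kosobif*, *rovas*, *raep*); -i when the stem ends in a voiced consonant (*hominav*, *novem*); -vas when the stem ends in a vowel (*ugazi*, *gifa*, *jovo*).
The final sound of *ujgos* is /s/, which is a voiceless consonant, so the suffix is -ege, giving *ujgosege*.
The final sound of *komum* is /m/, which is a voiced consonant, so the suffix is -i, giving *komumi*.
*sebo* — final sound /o/ (a vowel) → -vas → *sebovas*.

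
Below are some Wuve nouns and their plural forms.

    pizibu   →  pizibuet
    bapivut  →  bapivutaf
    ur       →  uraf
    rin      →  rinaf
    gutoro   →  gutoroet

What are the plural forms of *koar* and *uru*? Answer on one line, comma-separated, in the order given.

The pattern is consonant vs. vowel: -af when the stem ends in a consonant (*bapivut*, *ur*, *rin*); -et when the stem ends in a vowel (*pizibu*, *gutoro*).
Since the final sound of *koar* is /r/ (a consonant), it takes -af, giving *koaraf*.
*uru* — final sound /u/ (a vowel) → -et → *uruet*.

koaraf, uruet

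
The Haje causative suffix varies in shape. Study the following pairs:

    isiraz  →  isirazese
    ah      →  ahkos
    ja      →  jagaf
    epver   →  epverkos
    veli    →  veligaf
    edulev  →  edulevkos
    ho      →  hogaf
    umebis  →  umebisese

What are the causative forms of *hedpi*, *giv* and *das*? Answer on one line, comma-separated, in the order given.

The alternation tracks the final sound of the stem — -ese when the stem ends in a sibilant (*isiraz*, *umebis*); -kos when the stem ends in a non-sibilant consonant (*ah*, *epver*, *edulev*); -gaf when the stem ends in a vowel (*ja*, *veli*, *ho*).
The final sound of *hedpi* is /i/, which is a vowel, so the suffix is -gaf, giving *hedpigaf*.
*giv* — final sound /v/ (a non-sibilant consonant) → -kos → *givkos*.
The final sound of *das* is /s/, which is a sibilant, so the suffix is -ese, giving *dasese*.

hedpigaf, givkos, dasese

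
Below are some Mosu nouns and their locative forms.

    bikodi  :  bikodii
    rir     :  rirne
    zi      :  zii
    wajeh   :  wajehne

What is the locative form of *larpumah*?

The suffix is conditioned by the final sound: -ne when the stem ends in a consonant (*rir*, *wajeh*); -i when the stem ends in a vowel (*bikodi*, *zi*).
*larpumah* — final sound /h/ (a consonant) → -ne → *larpumahne*.

larpumahne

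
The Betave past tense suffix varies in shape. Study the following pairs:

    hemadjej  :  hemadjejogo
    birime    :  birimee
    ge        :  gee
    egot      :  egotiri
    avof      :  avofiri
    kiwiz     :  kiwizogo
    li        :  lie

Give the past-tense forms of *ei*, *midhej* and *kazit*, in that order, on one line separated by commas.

eie, midhejogo, kazitiri

The alternation tracks the final sound of the stem — -iri when the stem ends in a voiceless consonant (*egot*, *avof*); -ogo when the stem ends in a voiced consonant (*hemadjej*, *kiwiz*); -e when the stem ends in a vowel (*birime*, *ge*, *li*).
*ei* — final sound /i/ (a vowel) → -e → *eie*.
Since the final sound of *midhej* is /j/ (a voiced consonant), it takes -ogo, giving *midhejogo*.
*kazit*: final sound = /t/, a voiceless consonant → -iri → *kazitiri*.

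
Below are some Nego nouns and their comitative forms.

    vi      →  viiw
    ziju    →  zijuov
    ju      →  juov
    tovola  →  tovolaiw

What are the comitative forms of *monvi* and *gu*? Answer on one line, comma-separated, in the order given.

monviiw, guov

The suffix is conditioned by the last vowel: -ov when the last vowel of the stem is a rounded vowel (*ziju*, *ju*); -iw when the last vowel of the stem is an unrounded vowel (*vi*, *tovola*).
*monvi*: last vowel = /i/, an unrounded vowel → -iw → *monviiw*.
*gu* — last vowel /u/ (a rounded vowel) → -ov → *guov*.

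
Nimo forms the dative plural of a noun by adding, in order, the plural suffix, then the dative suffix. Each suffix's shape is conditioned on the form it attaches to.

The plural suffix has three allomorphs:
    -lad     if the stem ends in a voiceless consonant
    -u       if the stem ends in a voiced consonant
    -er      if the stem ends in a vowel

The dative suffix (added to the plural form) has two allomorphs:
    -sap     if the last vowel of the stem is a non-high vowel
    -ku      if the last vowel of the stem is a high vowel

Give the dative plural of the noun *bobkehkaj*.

Since the final sound of *bobkehkaj* is /j/ (a voiced consonant), it takes -u, giving *bobkehkaju*.
Since the last vowel of the plural form *bobkehkaju* is /u/ (a high vowel), it takes -ku, giving *bobkehkajuku*.

bobkehkajuku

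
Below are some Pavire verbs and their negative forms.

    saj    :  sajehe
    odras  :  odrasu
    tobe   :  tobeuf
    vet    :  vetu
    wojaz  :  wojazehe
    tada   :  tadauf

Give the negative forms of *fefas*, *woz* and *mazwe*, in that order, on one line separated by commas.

The alternation tracks the final sound of the stem — -u when the stem ends in a voiceless consonant (*odras*, *vet*); -ehe when the stem ends in a voiced consonant (*saj*, *wojaz*); -uf when the stem ends in a vowel (*tobe*, *tada*).
The final sound of *fefas* is /s/, which is a voiceless consonant, so the suffix is -u, giving *fefasu*.
*woz* — final sound /z/ (a voiced consonant) → -ehe → *wozehe*.
*mazwe* — final sound /e/ (a vowel) → -uf → *mazweuf*.

fefasu, wozehe, mazweuf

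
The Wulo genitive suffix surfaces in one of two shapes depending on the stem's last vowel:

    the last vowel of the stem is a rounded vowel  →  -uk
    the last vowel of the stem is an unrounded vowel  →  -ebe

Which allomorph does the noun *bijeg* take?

Since the last vowel of *bijeg* is /e/ (an unrounded vowel), it takes -ebe.

-ebe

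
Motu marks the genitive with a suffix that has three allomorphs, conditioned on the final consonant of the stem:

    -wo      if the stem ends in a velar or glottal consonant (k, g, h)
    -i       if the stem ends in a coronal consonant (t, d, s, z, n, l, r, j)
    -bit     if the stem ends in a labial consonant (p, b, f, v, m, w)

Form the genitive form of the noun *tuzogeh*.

tuzogehwo

*tuzogeh*: final consonant = /h/, velar/glottal → -wo → *tuzogehwo*.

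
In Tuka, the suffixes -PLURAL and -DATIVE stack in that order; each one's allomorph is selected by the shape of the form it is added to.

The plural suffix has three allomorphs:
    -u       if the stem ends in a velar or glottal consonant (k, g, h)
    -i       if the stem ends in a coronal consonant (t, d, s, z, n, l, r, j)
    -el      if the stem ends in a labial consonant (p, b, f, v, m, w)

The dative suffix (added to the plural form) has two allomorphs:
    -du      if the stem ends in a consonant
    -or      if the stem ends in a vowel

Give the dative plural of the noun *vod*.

The final consonant of *vod* is /d/, which is coronal, so the plural suffix is -i, giving *vodi*.
The final sound of the plural form *vodi* is /i/, which is a vowel, so the dative suffix is -or, giving *vodior*.

vodior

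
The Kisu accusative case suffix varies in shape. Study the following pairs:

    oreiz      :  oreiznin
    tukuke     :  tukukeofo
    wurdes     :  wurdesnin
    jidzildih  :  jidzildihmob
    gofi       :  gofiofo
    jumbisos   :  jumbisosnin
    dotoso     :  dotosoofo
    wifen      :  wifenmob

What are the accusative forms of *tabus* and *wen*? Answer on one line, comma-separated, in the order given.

Looking at the final sound of each stem: -nin when the stem ends in a sibilant (*oreiz*, *wurdes*, *jumbisos*); -mob when the stem ends in a non-sibilant consonant (*jidzildih*, *wifen*); -ofo when the stem ends in a vowel (*tukuke*, *gofi*, *dotoso*).
The final sound of *tabus* is /s/, which is a sibilant, so the suffix is -nin, giving *tabusnin*.
The final sound of *wen* is /n/, which is a non-sibilant consonant, so the suffix is -mob, giving *wenmob*.

tabusnin, wenmob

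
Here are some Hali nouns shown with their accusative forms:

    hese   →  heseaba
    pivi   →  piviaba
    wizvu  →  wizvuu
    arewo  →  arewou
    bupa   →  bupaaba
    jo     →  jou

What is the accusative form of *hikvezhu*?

Looking at the last vowel of each stem: -u when the last vowel of the stem is a rounded vowel (*wizvu*, *arewo*, *jo*); -aba when the last vowel of the stem is an unrounded vowel (*hese*, *pivi*, *bupa*).
*hikvezhu*: last vowel = /u/, a rounded vowel → -u → *hikvezhuu*.

hikvezhuu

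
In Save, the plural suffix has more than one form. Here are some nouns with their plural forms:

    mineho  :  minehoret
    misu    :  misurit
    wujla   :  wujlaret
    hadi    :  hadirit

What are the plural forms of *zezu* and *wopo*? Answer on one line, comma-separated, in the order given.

Looking at the last vowel of each stem: -rit when the last vowel of the stem is a high vowel (*misu*, *hadi*); -ret when the last vowel of the stem is a non-high vowel (*mineho*, *wujla*).
*zezu*: last vowel = /u/, a high vowel → -rit → *zezurit*.
Since the last vowel of *wopo* is /o/ (a non-high vowel), it takes -ret, giving *woporet*.

zezurit, woporet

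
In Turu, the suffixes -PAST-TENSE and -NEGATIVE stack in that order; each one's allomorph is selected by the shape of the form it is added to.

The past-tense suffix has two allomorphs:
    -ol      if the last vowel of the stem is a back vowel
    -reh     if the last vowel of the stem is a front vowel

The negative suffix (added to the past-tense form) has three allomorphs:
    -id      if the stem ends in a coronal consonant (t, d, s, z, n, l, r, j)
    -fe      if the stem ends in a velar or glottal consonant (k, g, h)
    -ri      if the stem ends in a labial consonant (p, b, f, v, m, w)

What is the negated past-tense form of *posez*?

*posez*: last vowel = /e/, a front vowel → -reh → *posezreh*.
The past-tense form *posezreh*: final consonant = /h/, velar/glottal → -fe → *posezrehfe*.

posezrehfe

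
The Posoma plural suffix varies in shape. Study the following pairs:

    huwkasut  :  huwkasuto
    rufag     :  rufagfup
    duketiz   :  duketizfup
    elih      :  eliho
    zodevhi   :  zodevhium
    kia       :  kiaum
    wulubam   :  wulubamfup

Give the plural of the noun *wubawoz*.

The alternation tracks the final sound of the stem — -o when the stem ends in a voiceless consonant (*huwkasut*, *elih*); -fup when the stem ends in a voiced consonant (*rufag*, *duketiz*, *wulubam*); -um when the stem ends in a vowel (*zodevhi*, *kia*).
*wubawoz* — final sound /z/ (a voiced consonant) → -fup → *wubawozfup*.

wubawozfup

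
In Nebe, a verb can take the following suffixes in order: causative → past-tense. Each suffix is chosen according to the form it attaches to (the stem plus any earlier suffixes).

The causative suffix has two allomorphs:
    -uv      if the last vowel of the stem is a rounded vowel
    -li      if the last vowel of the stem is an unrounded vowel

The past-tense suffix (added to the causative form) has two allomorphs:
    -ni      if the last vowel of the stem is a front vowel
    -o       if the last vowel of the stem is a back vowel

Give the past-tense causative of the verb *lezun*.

lezunuvo

*lezun* — last vowel /u/ (a rounded vowel) → -uv → *lezunuv*.
Since the last vowel of the causative form *lezunuv* is /u/ (a back vowel), it takes -o, giving *lezunuvo*.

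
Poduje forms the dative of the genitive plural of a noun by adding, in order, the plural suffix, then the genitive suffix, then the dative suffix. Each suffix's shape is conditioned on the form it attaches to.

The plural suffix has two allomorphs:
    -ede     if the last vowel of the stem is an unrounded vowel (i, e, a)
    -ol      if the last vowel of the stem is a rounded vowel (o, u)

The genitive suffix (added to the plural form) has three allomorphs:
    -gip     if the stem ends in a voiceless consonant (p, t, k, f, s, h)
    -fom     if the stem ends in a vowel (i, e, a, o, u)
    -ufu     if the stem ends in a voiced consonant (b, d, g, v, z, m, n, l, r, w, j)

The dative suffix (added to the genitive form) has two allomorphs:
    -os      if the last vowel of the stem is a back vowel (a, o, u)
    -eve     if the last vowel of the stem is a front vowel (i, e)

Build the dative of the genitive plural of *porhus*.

porhusolufuos

Since the last vowel of *porhus* is /u/ (a rounded vowel), it takes -ol, giving *porhusol*.
The plural form *porhusol* — final sound /l/ (a voiced consonant) → -ufu → *porhusolufu*.
The genitive form *porhusolufu* — last vowel /u/ (a back vowel) → -os → *porhusolufuos*.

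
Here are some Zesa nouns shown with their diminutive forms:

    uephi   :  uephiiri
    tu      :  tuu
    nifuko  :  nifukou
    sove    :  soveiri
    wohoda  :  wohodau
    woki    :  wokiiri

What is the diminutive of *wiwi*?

wiwiiri

The suffix is conditioned by the last vowel: -iri when the last vowel of the stem is a front vowel (*uephi*, *sove*, *woki*); -u when the last vowel of the stem is a back vowel (*tu*, *nifuko*, *wohoda*).
*wiwi* — last vowel /i/ (a front vowel) → -iri → *wiwiiri*.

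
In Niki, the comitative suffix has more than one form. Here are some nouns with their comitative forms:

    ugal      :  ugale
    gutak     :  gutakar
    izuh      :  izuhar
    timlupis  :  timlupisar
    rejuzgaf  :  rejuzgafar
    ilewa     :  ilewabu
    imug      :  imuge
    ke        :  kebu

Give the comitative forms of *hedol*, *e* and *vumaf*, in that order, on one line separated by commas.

Looking at the final sound of each stem: -ar when the stem ends in a voiceless consonant (*gutak*, *izuh*, *timlupis*, *rejuzgaf*); -e when the stem ends in a voiced consonant (*ugal*, *imug*); -bu when the stem ends in a vowel (*ilewa*, *ke*).
*hedol*: final sound = /l/, a voiced consonant → -e → *hedole*.
Since the final sound of *e* is /e/ (a vowel), it takes -bu, giving *ebu*.
The final sound of *vumaf* is /f/, which is a voiceless consonant, so the suffix is -ar, giving *vumafar*.

hedole, ebu, vumafar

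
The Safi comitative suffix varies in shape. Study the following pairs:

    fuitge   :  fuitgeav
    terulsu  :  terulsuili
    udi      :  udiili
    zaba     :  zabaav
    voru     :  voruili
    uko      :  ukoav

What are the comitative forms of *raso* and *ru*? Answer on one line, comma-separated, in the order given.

Looking at the last vowel of each stem: -ili when the last vowel of the stem is a high vowel (*terulsu*, *udi*, *voru*); -av when the last vowel of the stem is a non-high vowel (*fuitge*, *zaba*, *uko*).
The last vowel of *raso* is /o/, which is a non-high vowel, so the suffix is -av, giving *rasoav*.
The last vowel of *ru* is /u/, which is a high vowel, so the suffix is -ili, giving *ruili*.

rasoav, ruili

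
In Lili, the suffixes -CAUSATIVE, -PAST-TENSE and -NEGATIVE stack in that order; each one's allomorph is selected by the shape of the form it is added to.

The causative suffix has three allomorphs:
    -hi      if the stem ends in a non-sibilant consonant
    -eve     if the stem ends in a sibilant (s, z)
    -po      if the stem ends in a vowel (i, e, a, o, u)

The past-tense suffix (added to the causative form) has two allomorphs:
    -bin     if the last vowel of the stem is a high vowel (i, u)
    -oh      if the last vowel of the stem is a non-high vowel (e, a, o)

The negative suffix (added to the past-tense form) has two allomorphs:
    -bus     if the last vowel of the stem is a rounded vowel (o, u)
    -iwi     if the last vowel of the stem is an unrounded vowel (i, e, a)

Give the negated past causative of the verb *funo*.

funopoohbus

The final sound of *funo* is /o/, which is a vowel, so the causative suffix is -po, giving *funopo*.
The causative form *funopo* — last vowel /o/ (a non-high vowel) → -oh → *funopooh*.
The past-tense form *funopooh*: last vowel = /o/, a rounded vowel → -bus → *funopoohbus*.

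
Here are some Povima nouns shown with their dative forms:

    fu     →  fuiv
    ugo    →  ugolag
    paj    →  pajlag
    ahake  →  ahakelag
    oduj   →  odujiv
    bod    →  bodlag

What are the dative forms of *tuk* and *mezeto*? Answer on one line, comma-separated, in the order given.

tukiv, mezetolag

The suffix is conditioned by the last vowel: -iv when the last vowel of the stem is a high vowel (*fu*, *oduj*); -lag when the last vowel of the stem is a non-high vowel (*ugo*, *paj*, *ahake*, *bod*).
Since the last vowel of *tuk* is /u/ (a high vowel), it takes -iv, giving *tukiv*.
The last vowel of *mezeto* is /o/, which is a non-high vowel, so the suffix is -lag, giving *mezetolag*.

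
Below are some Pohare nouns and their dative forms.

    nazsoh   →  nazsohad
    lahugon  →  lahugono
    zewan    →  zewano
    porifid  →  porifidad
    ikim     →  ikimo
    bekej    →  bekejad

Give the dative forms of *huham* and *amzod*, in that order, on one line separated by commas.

The alternation tracks the final consonant of the stem — -o when the stem ends in a nasal (*lahugon*, *zewan*, *ikim*); -ad when the stem ends in a non-nasal consonant (*nazsoh*, *porifid*, *bekej*).
*huham*: final consonant = /m/, a nasal → -o → *huhamo*.
The final consonant of *amzod* is /d/, which is non-nasal, so the suffix is -ad, giving *amzodad*.

huhamo, amzodad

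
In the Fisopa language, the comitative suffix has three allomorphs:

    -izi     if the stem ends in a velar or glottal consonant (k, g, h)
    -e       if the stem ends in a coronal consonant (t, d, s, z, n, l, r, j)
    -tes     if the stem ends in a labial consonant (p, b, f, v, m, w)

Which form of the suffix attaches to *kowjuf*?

The final consonant of *kowjuf* is /f/, which is labial, so the suffix is -tes.

-tes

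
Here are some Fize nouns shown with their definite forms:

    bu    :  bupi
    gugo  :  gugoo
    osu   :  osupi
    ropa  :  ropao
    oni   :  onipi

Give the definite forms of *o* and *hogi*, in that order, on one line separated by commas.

oo, hogipi

The alternation tracks the last vowel of the stem — -pi when the last vowel of the stem is a high vowel (*bu*, *osu*, *oni*); -o when the last vowel of the stem is a non-high vowel (*gugo*, *ropa*).
The last vowel of *o* is /o/, which is a non-high vowel, so the suffix is -o, giving *oo*.
Since the last vowel of *hogi* is /i/ (a high vowel), it takes -pi, giving *hogipi*.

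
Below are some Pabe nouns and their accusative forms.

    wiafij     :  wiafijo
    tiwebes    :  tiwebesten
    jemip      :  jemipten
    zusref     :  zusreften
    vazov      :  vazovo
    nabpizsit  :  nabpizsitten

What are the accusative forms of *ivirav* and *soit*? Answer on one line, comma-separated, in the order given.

iviravo, soitten

Looking at the final consonant of each stem: -ten when the stem ends in a voiceless consonant (*tiwebes*, *jemip*, *zusref*, *nabpizsit*); -o when the stem ends in a voiced consonant (*wiafij*, *vazov*).
Since the final consonant of *ivirav* is /v/ (voiced), it takes -o, giving *iviravo*.
The final consonant of *soit* is /t/, which is voiceless, so the suffix is -ten, giving *soitten*.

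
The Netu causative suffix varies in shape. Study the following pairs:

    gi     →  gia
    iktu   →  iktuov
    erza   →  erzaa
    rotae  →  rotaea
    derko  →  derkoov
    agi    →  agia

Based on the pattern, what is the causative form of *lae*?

laea

Looking at the last vowel of each stem: -ov when the last vowel of the stem is a rounded vowel (*iktu*, *derko*); -a when the last vowel of the stem is an unrounded vowel (*gi*, *erza*, *rotae*, *agi*).
Since the last vowel of *lae* is /e/ (an unrounded vowel), it takes -a, giving *laea*.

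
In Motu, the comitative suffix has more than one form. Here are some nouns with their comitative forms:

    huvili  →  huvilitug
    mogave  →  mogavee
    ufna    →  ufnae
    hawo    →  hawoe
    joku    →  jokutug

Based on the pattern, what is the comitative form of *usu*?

usutug

The suffix is conditioned by the last vowel: -tug when the last vowel of the stem is a high vowel (*huvili*, *joku*); -e when the last vowel of the stem is a non-high vowel (*mogave*, *ufna*, *hawo*).
The last vowel of *usu* is /u/, which is a high vowel, so the suffix is -tug, giving *usutug*.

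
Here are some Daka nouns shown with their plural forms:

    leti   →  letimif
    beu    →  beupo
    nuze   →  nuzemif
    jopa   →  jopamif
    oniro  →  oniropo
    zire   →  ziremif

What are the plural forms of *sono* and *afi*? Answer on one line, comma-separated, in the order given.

sonopo, afimif

The suffix is conditioned by the last vowel: -po when the last vowel of the stem is a rounded vowel (*beu*, *oniro*); -mif when the last vowel of the stem is an unrounded vowel (*leti*, *nuze*, *jopa*, *zire*).
*sono*: last vowel = /o/, a rounded vowel → -po → *sonopo*.
*afi* — last vowel /i/ (an unrounded vowel) → -mif → *afimif*.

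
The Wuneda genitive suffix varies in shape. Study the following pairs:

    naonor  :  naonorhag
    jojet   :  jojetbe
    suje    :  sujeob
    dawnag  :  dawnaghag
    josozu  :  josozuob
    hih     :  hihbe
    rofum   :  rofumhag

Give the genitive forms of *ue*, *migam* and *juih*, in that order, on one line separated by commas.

The suffix is conditioned by the final sound: -be when the stem ends in a voiceless consonant (*jojet*, *hih*); -hag when the stem ends in a voiced consonant (*naonor*, *dawnag*, *rofum*); -ob when the stem ends in a vowel (*suje*, *josozu*).
Since the final sound of *ue* is /e/ (a vowel), it takes -ob, giving *ueob*.
*migam* — final sound /m/ (a voiced consonant) → -hag → *migamhag*.
*juih*: final sound = /h/, a voiceless consonant → -be → *juihbe*.

ueob, migamhag, juihbe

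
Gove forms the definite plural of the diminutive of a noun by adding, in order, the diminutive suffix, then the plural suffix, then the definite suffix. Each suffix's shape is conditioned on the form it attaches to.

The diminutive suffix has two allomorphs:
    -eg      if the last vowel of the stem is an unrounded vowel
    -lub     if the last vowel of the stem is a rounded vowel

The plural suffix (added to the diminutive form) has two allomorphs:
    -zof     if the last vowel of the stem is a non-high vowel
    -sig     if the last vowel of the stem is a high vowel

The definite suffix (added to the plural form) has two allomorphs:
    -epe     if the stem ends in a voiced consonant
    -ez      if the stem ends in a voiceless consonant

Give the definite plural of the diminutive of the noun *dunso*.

Since the last vowel of *dunso* is /o/ (a rounded vowel), it takes -lub, giving *dunsolub*.
The diminutive form *dunsolub* — last vowel /u/ (a high vowel) → -sig → *dunsolubsig*.
The final consonant of the plural form *dunsolubsig* is /g/, which is voiced, so the definite suffix is -epe, giving *dunsolubsigepe*.

dunsolubsigepe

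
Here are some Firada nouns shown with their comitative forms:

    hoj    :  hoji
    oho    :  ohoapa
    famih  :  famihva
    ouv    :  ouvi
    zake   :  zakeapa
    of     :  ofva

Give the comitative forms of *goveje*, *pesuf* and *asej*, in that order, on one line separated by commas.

The alternation tracks the final sound of the stem — -va when the stem ends in a voiceless consonant (*famih*, *of*); -i when the stem ends in a voiced consonant (*hoj*, *ouv*); -apa when the stem ends in a vowel (*oho*, *zake*).
Since the final sound of *goveje* is /e/ (a vowel), it takes -apa, giving *govejeapa*.
*pesuf*: final sound = /f/, a voiceless consonant → -va → *pesufva*.
The final sound of *asej* is /j/, which is a voiced consonant, so the suffix is -i, giving *aseji*.

govejeapa, pesufva, aseji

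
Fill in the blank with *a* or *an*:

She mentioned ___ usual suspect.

The indefinite article is chosen by the initial *sound* of the following word, not its spelling.
*usual* begins with the sound /juː/ (u pronounced /juː/) — a consonant sound.
So the article is *a*: She mentioned a usual suspect.

a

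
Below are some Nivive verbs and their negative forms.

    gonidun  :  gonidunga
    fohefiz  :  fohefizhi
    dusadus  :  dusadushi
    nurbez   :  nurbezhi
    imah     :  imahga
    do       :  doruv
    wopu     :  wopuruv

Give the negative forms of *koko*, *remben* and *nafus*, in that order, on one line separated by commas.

kokoruv, rembenga, nafushi

Looking at the final sound of each stem: -hi when the stem ends in a sibilant (*fohefiz*, *dusadus*, *nurbez*); -ga when the stem ends in a non-sibilant consonant (*gonidun*, *imah*); -ruv when the stem ends in a vowel (*do*, *wopu*).
The final sound of *koko* is /o/, which is a vowel, so the suffix is -ruv, giving *kokoruv*.
*remben* — final sound /n/ (a non-sibilant consonant) → -ga → *rembenga*.
*nafus* — final sound /s/ (a sibilant) → -hi → *nafushi*.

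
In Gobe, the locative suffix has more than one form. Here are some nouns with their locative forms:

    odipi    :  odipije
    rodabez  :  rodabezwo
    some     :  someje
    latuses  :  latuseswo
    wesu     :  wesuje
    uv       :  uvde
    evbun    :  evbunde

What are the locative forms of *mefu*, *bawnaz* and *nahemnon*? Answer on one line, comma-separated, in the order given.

mefuje, bawnazwo, nahemnonde

The suffix is conditioned by the final sound: -wo when the stem ends in a sibilant (*rodabez*, *latuses*); -de when the stem ends in a non-sibilant consonant (*uv*, *evbun*); -je when the stem ends in a vowel (*odipi*, *some*, *wesu*).
The final sound of *mefu* is /u/, which is a vowel, so the suffix is -je, giving *mefuje*.
*bawnaz* — final sound /z/ (a sibilant) → -wo → *bawnazwo*.
*nahemnon* — final sound /n/ (a non-sibilant consonant) → -de → *nahemnonde*.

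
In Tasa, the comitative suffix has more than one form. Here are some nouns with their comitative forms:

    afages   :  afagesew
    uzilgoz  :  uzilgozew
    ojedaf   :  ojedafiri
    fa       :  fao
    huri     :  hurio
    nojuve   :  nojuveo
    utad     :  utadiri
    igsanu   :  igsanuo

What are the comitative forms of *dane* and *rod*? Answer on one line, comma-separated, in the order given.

daneo, rodiri

The alternation tracks the final sound of the stem — -ew when the stem ends in a sibilant (*afages*, *uzilgoz*); -iri when the stem ends in a non-sibilant consonant (*ojedaf*, *utad*); -o when the stem ends in a vowel (*fa*, *huri*, *nojuve*, *igsanu*).
Since the final sound of *dane* is /e/ (a vowel), it takes -o, giving *daneo*.
The final sound of *rod* is /d/, which is a non-sibilant consonant, so the suffix is -iri, giving *rodiri*.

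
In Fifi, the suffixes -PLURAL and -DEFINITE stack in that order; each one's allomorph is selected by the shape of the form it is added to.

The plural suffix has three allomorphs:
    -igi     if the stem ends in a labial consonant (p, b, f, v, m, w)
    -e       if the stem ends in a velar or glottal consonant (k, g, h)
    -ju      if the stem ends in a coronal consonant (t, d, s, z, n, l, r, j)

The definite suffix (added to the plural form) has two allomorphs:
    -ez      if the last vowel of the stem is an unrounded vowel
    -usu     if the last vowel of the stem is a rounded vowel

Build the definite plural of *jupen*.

The final consonant of *jupen* is /n/, which is coronal, so the plural suffix is -ju, giving *jupenju*.
The plural form *jupenju*: last vowel = /u/, a rounded vowel → -usu → *jupenjuusu*.

jupenjuusu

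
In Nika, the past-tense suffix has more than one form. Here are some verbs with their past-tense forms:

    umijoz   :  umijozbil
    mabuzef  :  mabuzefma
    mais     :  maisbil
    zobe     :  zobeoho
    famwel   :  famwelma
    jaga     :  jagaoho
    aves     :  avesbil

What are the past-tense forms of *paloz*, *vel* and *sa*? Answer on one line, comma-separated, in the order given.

The pattern is sibilance of the final sound: -bil when the stem ends in a sibilant (*umijoz*, *mais*, *aves*); -ma when the stem ends in a non-sibilant consonant (*mabuzef*, *famwel*); -oho when the stem ends in a vowel (*zobe*, *jaga*).
Since the final sound of *paloz* is /z/ (a sibilant), it takes -bil, giving *palozbil*.
*vel* — final sound /l/ (a non-sibilant consonant) → -ma → *velma*.
Since the final sound of *sa* is /a/ (a vowel), it takes -oho, giving *saoho*.

palozbil, velma, saoho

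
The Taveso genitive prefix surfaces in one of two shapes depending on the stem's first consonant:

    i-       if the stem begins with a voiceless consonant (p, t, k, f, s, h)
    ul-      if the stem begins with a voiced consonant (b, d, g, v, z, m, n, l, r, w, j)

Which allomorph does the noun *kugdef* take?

*kugdef*: first consonant = /k/, voiceless → i-.

i-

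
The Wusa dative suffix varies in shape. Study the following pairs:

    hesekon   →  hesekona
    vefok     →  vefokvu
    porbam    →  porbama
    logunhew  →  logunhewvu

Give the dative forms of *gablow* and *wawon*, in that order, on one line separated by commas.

gablowvu, wawona

The alternation tracks the final consonant of the stem — -a when the stem ends in a nasal (*hesekon*, *porbam*); -vu when the stem ends in a non-nasal consonant (*vefok*, *logunhew*).
*gablow* — final consonant /w/ (non-nasal) → -vu → *gablowvu*.
The final consonant of *wawon* is /n/, which is a nasal, so the suffix is -a, giving *wawona*.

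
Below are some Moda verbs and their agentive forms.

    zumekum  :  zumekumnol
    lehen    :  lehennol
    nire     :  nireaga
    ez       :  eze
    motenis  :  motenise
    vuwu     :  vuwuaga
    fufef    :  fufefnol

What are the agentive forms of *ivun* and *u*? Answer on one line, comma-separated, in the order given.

ivunnol, uaga

Looking at the final sound of each stem: -e when the stem ends in a sibilant (*ez*, *motenis*); -nol when the stem ends in a non-sibilant consonant (*zumekum*, *lehen*, *fufef*); -aga when the stem ends in a vowel (*nire*, *vuwu*).
*ivun* — final sound /n/ (a non-sibilant consonant) → -nol → *ivunnol*.
Since the final sound of *u* is /u/ (a vowel), it takes -aga, giving *uaga*.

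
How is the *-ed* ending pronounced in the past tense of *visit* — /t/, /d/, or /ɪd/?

The stem *visit* ends in /t/ or /d/.
The -ed suffix is realized as /ɪd/ after /t, d/; as /t/ after other voiceless consonants; and as /d/ after other voiced sounds.
So -ed on *visit* is pronounced /ɪd/.

/ɪd/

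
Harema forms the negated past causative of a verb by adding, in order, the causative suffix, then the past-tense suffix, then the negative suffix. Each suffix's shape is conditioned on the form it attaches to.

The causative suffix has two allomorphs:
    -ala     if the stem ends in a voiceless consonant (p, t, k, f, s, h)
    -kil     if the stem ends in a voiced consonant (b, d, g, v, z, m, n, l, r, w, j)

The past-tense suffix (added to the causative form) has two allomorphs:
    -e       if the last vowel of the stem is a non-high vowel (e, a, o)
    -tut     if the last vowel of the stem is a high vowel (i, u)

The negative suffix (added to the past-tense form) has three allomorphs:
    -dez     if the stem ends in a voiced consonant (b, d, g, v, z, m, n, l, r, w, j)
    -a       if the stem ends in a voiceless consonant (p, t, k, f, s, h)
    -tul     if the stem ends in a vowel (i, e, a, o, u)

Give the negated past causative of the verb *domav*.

*domav*: final consonant = /v/, voiced → -kil → *domavkil*.
Since the last vowel of the causative form *domavkil* is /i/ (a high vowel), it takes -tut, giving *domavkiltut*.
The past-tense form *domavkiltut*: final sound = /t/, a voiceless consonant → -a → *domavkiltuta*.

domavkiltuta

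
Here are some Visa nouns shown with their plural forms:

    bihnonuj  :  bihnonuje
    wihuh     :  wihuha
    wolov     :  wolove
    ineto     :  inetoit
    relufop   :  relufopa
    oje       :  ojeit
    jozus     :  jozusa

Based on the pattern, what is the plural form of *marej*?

The alternation tracks the final sound of the stem — -a when the stem ends in a voiceless consonant (*wihuh*, *relufop*, *jozus*); -e when the stem ends in a voiced consonant (*bihnonuj*, *wolov*); -it when the stem ends in a vowel (*ineto*, *oje*).
*marej*: final sound = /j/, a voiced consonant → -e → *mareje*.

mareje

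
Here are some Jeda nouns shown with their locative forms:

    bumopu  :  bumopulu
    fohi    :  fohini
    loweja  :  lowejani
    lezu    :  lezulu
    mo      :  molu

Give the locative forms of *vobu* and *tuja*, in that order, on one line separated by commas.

The pattern is rounding harmony: -lu when the last vowel of the stem is a rounded vowel (*bumopu*, *lezu*, *mo*); -ni when the last vowel of the stem is an unrounded vowel (*fohi*, *loweja*).
*vobu* — last vowel /u/ (a rounded vowel) → -lu → *vobulu*.
The last vowel of *tuja* is /a/, which is an unrounded vowel, so the suffix is -ni, giving *tujani*.

vobulu, tujani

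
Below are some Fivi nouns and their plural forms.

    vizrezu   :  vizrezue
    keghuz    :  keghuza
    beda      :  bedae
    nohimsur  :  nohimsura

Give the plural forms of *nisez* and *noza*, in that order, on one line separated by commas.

niseza, nozae

Looking at the final sound of each stem: -a when the stem ends in a consonant (*keghuz*, *nohimsur*); -e when the stem ends in a vowel (*vizrezu*, *beda*).
Since the final sound of *nisez* is /z/ (a consonant), it takes -a, giving *niseza*.
Since the final sound of *noza* is /a/ (a vowel), it takes -e, giving *nozae*.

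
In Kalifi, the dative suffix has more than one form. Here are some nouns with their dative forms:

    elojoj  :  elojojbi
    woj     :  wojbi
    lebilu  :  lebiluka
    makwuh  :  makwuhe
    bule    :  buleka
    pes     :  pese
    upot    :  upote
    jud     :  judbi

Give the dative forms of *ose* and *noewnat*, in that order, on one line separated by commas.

oseka, noewnate

The suffix is conditioned by the final sound: -e when the stem ends in a voiceless consonant (*makwuh*, *pes*, *upot*); -bi when the stem ends in a voiced consonant (*elojoj*, *woj*, *jud*); -ka when the stem ends in a vowel (*lebilu*, *bule*).
Since the final sound of *ose* is /e/ (a vowel), it takes -ka, giving *oseka*.
*noewnat* — final sound /t/ (a voiceless consonant) → -e → *noewnate*.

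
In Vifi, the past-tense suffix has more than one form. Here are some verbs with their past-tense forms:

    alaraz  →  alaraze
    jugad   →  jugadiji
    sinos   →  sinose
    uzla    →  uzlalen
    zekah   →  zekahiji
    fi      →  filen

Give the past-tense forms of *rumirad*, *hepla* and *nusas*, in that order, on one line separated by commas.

rumiradiji, heplalen, nusase

The alternation tracks the final sound of the stem — -e when the stem ends in a sibilant (*alaraz*, *sinos*); -iji when the stem ends in a non-sibilant consonant (*jugad*, *zekah*); -len when the stem ends in a vowel (*uzla*, *fi*).
*rumirad*: final sound = /d/, a non-sibilant consonant → -iji → *rumiradiji*.
The final sound of *hepla* is /a/, which is a vowel, so the suffix is -len, giving *heplalen*.
The final sound of *nusas* is /s/, which is a sibilant, so the suffix is -e, giving *nusase*.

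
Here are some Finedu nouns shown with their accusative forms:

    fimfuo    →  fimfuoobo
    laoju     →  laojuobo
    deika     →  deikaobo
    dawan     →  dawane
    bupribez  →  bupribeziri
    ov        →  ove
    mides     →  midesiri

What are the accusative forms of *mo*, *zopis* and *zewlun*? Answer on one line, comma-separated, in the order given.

moobo, zopisiri, zewlune

The suffix is conditioned by the final sound: -iri when the stem ends in a sibilant (*bupribez*, *mides*); -e when the stem ends in a non-sibilant consonant (*dawan*, *ov*); -obo when the stem ends in a vowel (*fimfuo*, *laoju*, *deika*).
*mo*: final sound = /o/, a vowel → -obo → *moobo*.
Since the final sound of *zopis* is /s/ (a sibilant), it takes -iri, giving *zopisiri*.
*zewlun* — final sound /n/ (a non-sibilant consonant) → -e → *zewlune*.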